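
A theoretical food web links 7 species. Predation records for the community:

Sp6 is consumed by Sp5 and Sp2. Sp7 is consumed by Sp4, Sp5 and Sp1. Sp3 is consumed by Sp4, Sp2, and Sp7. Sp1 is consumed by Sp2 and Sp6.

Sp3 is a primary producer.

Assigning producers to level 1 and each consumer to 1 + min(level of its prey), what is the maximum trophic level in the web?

Producers (level 1): Sp3.
Following each consumer down to its lowest-level prey: Sp3 → Sp7 → Sp1 → Sp6 (levels 1 through 4).
All prey of Sp6 (Sp1 3) are at level 3 or above, so Sp6 is at level 1 + 3 = 4.
Every consumer has at least one prey at level 3 or below, so none exceeds level 4.

4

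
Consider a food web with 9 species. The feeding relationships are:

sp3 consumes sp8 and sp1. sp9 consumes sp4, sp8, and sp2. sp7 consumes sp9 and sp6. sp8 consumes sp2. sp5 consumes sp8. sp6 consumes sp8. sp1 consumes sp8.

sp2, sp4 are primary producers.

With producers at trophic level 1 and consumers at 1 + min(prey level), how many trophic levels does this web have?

Producers (level 1): sp2, sp4.
Following each consumer down to its lowest-level prey: sp2 → sp8 → sp3 (levels 1 through 3).
All prey of sp3 (sp8 2, sp1 3) are at level 2 or above, so sp3 is at level 1 + 2 = 3.
Every consumer has at least one prey at level 2 or below, so none exceeds level 3.

3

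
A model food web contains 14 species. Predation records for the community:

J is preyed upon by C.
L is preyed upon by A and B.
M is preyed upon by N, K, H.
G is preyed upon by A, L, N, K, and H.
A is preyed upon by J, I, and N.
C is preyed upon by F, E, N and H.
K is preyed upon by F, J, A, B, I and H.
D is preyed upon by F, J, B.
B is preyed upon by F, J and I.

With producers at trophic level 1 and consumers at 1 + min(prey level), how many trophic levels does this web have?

Producers (level 1): G, D, M.
Following each consumer down to its lowest-level prey: D → J → C → E (levels 1 through 4).
All prey of E (C 3) are at level 3 or above, so E is at level 1 + 3 = 4.
Every consumer has at least one prey at level 3 or below, so none exceeds level 4.

4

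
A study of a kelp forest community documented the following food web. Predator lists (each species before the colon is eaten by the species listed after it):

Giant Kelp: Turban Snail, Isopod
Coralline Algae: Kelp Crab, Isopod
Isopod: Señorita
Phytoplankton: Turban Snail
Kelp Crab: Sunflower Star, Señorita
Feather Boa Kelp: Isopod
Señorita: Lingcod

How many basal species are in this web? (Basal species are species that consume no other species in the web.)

4

Basal species (no prey listed): Coralline Algae, Feather Boa Kelp, Phytoplankton, Giant Kelp.
Count: 4.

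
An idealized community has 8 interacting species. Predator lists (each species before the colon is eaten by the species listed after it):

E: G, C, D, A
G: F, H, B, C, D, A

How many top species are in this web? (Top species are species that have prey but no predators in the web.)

6

Top species (has prey, but nothing eats it): F, H, B, C, D, A.
Count: 6.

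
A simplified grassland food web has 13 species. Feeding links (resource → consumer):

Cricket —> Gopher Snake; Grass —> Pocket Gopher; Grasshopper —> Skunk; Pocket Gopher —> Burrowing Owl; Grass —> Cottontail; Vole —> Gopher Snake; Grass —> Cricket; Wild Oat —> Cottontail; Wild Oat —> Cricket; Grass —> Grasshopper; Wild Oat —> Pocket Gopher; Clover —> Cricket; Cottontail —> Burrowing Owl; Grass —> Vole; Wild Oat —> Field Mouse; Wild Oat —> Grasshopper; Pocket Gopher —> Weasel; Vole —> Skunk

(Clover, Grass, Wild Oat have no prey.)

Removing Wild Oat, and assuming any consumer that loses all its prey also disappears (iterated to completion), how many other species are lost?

1

Remove Wild Oat.
Round 1: Field Mouse (all prey gone) → extinct.
No further losses. Total secondary extinctions: 1.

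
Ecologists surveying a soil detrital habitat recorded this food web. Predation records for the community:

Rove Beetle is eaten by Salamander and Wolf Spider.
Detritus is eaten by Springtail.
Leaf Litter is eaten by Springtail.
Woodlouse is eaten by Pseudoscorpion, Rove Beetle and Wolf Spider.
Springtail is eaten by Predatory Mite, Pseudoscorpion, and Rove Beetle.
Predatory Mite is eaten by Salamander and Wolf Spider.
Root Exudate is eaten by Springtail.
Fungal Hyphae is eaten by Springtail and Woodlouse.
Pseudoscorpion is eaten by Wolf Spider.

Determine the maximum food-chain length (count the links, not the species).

One longest chain: Fungal Hyphae → Woodlouse → Rove Beetle → Wolf Spider.
It has 4 species and 3 links.

3 links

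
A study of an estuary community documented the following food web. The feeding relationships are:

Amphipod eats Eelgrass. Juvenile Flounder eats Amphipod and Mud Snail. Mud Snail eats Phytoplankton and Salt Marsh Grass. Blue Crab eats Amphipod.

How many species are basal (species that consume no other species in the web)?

3

Basal species (no prey listed): Phytoplankton, Salt Marsh Grass, Eelgrass.
Count: 3.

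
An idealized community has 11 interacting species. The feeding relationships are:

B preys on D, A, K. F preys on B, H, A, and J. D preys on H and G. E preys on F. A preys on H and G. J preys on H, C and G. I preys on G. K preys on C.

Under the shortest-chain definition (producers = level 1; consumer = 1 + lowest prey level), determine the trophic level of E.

H is a producer → level 1.
F eats H → level 2.
E eats F → level 3.
No prey of E is below level 2, so 3 is the minimum.

Trophic level 3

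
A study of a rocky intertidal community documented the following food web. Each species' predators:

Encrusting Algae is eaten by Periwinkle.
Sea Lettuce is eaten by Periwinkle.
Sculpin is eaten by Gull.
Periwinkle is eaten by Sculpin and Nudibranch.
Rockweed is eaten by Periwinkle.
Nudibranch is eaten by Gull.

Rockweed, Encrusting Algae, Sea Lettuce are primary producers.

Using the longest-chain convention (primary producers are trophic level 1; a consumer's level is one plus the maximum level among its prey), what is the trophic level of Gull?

Trophic level 4

Rockweed is a producer → level 1.
Periwinkle eats Rockweed (level 1); other prey at levels: Encrusting Algae 1, Sea Lettuce 1 → level 2.
Sculpin eats Periwinkle → level 3.
Gull eats Sculpin (level 3); other prey at levels: Nudibranch 3 → level 4.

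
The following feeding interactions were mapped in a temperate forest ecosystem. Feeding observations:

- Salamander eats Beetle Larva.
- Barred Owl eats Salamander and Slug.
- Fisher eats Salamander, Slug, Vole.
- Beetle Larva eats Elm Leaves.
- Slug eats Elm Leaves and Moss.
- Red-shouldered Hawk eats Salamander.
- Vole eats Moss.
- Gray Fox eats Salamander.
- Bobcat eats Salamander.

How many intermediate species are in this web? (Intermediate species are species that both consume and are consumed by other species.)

Intermediate species (has both prey and predators): Slug, Vole, Beetle Larva, Salamander.
Count: 4.

4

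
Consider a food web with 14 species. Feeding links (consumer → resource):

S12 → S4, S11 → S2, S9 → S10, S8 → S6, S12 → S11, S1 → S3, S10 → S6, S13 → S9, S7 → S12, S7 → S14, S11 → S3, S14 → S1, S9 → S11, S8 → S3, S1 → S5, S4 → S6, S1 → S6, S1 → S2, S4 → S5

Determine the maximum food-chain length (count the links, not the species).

One longest chain: S3 → S11 → S12 → S7.
It has 4 species and 3 links.

3 links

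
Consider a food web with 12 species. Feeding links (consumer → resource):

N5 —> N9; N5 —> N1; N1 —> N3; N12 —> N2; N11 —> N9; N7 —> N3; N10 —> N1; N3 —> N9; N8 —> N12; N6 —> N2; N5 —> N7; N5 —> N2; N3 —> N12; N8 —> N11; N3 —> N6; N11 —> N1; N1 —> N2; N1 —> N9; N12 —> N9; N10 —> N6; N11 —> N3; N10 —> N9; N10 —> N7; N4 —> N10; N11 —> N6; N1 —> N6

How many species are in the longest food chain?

6 species

One longest chain: N2 → N6 → N3 → N1 → N11 → N8.
It has 6 species and 5 links.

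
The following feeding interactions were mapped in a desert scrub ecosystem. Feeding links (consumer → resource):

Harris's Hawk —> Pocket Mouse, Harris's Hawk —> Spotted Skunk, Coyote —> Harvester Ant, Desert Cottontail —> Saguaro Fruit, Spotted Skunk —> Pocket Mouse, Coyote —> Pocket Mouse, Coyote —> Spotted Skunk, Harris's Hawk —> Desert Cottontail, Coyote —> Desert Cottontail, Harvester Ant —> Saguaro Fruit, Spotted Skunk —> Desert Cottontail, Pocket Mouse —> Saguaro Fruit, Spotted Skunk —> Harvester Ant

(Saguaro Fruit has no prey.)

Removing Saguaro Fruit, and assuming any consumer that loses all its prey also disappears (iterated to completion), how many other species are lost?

Remove Saguaro Fruit.
Round 1: Desert Cottontail (all prey gone), Pocket Mouse (all prey gone), Harvester Ant (all prey gone) → extinct.
Round 2: Spotted Skunk (all prey gone) → extinct.
Round 3: Coyote (all prey gone), Harris's Hawk (all prey gone) → extinct.
No further losses. Total secondary extinctions: 6.

6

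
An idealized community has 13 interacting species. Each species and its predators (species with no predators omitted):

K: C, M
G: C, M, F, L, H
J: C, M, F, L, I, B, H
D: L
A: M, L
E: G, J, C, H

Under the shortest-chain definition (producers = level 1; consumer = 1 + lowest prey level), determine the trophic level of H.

Trophic level 2

E is a producer → level 1.
H eats E → level 2.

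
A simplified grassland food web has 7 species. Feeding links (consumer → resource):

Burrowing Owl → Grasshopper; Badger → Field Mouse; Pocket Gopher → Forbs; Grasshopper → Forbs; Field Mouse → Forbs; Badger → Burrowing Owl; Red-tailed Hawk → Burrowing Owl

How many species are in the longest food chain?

One longest chain: Forbs → Grasshopper → Burrowing Owl → Badger.
It has 4 species and 3 links.

4 species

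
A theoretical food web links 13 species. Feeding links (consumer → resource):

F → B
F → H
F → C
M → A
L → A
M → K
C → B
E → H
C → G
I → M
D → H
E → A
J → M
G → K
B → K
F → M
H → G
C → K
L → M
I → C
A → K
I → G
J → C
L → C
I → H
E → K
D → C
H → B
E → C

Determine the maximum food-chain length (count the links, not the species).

3 links

One longest chain: K → G → C → J.
It has 4 species and 3 links.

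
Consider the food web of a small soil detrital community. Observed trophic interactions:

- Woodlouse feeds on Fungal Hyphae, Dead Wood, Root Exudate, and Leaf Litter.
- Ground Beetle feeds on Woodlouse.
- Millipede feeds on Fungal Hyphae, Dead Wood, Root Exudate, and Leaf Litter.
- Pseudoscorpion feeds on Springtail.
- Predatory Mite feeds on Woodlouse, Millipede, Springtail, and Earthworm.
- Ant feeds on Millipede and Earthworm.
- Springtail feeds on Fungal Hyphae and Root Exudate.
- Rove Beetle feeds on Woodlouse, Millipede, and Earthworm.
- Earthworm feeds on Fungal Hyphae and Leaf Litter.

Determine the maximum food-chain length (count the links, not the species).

2 links

One longest chain: Leaf Litter → Woodlouse → Rove Beetle.
It has 3 species and 2 links.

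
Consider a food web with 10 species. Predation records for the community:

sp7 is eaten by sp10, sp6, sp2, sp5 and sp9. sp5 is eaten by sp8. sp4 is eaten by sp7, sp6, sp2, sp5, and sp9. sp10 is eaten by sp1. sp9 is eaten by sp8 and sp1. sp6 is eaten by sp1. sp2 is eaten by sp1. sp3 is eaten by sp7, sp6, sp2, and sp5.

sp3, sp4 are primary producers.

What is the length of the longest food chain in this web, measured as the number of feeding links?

3 links

One longest chain: sp3 → sp7 → sp6 → sp1.
It has 4 species and 3 links.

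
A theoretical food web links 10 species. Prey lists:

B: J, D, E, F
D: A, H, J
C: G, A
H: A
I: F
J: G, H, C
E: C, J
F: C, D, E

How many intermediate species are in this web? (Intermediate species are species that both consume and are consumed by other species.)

6

Intermediate species (has both prey and predators): H, C, J, D, E, F.
Count: 6.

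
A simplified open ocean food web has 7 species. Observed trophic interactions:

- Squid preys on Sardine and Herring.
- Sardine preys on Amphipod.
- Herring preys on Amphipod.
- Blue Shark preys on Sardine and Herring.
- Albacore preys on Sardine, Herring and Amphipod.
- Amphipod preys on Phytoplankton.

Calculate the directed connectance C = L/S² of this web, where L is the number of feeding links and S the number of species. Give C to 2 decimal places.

C = 0.20

The web has S = 7 species and L = 10 feeding links.
C = L / S² = 10 / 49 = 0.2041 ≈ 0.20.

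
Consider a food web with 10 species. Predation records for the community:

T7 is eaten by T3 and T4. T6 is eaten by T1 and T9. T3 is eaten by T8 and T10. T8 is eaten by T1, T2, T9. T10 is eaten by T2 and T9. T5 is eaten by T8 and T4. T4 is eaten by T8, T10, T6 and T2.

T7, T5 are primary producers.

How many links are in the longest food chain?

3 links

One longest chain: T7 → T4 → T6 → T9.
It has 4 species and 3 links.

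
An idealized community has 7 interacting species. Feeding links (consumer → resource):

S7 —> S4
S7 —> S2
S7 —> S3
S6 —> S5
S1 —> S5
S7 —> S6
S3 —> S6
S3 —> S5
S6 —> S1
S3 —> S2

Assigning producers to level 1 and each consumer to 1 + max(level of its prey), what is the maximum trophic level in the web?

5

Producers (level 1): S4, S2, S5.
S5 → S1 → S6 → S3 → S7 gives S7 level 5.
No species has a prey at level 5, so no species reaches level 6.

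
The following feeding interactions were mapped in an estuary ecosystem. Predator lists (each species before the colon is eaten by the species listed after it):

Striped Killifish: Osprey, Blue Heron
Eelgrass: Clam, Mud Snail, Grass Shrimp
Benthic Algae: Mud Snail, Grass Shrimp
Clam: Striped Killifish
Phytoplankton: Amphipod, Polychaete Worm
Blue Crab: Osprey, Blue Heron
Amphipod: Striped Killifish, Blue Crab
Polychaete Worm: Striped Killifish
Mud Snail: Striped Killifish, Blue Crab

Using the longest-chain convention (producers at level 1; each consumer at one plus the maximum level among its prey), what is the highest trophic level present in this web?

4

Producers (level 1): Phytoplankton, Eelgrass, Benthic Algae.
Phytoplankton → Amphipod → Striped Killifish → Blue Heron gives Blue Heron level 4.
No species has a prey at level 4, so no species reaches level 5.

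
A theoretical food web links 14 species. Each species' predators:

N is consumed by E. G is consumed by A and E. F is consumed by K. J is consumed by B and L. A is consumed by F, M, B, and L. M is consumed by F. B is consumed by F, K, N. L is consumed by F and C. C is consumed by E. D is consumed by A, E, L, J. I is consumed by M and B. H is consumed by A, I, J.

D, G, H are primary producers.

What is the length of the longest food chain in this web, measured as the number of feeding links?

4 links

One longest chain: D → A → L → C → E.
It has 5 species and 4 links.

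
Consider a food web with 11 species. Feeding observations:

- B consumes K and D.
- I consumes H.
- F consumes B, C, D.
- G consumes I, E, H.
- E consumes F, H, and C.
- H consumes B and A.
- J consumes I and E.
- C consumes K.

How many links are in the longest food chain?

One longest chain: D → B → H → I → G.
It has 5 species and 4 links.

4 links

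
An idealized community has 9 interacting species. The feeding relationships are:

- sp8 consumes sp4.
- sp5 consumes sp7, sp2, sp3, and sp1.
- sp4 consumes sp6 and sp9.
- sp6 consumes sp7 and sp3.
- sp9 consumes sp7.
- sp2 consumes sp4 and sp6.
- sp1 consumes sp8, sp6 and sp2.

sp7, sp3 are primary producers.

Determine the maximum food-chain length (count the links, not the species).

One longest chain: sp7 → sp6 → sp4 → sp8 → sp1 → sp5.
It has 6 species and 5 links.

5 links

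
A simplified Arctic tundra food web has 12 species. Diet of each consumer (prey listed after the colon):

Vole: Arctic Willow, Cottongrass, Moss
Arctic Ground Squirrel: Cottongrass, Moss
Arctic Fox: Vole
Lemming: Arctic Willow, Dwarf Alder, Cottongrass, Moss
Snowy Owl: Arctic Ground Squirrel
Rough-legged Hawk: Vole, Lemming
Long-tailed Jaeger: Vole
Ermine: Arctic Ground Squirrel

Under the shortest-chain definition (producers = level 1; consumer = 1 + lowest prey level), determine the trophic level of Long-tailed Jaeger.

Trophic level 3

Arctic Willow is a producer → level 1.
Vole eats Arctic Willow → level 2.
Long-tailed Jaeger eats Vole → level 3.
No prey of Long-tailed Jaeger is below level 2, so 3 is the minimum.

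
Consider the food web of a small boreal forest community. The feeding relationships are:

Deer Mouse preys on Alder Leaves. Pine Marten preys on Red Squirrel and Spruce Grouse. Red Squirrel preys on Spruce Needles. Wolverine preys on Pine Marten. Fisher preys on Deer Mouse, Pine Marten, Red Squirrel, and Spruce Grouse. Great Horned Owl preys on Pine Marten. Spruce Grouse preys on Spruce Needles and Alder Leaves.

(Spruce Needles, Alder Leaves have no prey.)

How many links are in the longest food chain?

3 links

One longest chain: Spruce Needles → Spruce Grouse → Pine Marten → Fisher.
It has 4 species and 3 links.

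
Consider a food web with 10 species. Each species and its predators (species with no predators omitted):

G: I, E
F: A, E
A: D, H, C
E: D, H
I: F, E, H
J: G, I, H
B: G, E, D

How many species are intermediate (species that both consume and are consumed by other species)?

Intermediate species (has both prey and predators): G, I, F, A, E.
Count: 5.

5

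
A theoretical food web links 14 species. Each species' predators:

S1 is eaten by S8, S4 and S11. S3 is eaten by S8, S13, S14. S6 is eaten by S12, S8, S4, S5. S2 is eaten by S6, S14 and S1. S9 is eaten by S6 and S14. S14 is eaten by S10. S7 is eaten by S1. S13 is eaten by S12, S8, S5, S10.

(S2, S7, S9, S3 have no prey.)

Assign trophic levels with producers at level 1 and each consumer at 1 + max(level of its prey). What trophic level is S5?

S3 is a producer → level 1.
S13 eats S3 → level 2.
S5 eats S13 (level 2); other prey at levels: S6 2 → level 3.

Trophic level 3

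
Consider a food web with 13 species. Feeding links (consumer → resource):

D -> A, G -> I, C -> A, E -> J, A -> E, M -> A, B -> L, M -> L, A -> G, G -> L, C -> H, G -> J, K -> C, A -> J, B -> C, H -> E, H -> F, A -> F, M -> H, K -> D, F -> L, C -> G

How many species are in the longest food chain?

One longest chain: J → E → A → C → B.
It has 5 species and 4 links.

5 species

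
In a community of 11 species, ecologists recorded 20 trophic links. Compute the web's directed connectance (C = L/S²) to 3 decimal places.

C = 0.165

The web has S = 11 species and L = 20 feeding links.
C = L / S² = 20 / 121 = 0.1653 ≈ 0.165.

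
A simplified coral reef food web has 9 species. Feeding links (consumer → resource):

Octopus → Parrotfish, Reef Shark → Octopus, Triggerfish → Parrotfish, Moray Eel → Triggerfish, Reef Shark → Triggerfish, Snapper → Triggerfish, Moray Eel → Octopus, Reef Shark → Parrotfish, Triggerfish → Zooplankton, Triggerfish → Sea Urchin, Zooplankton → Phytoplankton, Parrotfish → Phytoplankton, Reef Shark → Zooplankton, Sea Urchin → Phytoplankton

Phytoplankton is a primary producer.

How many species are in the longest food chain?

4 species

One longest chain: Phytoplankton → Parrotfish → Octopus → Moray Eel.
It has 4 species and 3 links.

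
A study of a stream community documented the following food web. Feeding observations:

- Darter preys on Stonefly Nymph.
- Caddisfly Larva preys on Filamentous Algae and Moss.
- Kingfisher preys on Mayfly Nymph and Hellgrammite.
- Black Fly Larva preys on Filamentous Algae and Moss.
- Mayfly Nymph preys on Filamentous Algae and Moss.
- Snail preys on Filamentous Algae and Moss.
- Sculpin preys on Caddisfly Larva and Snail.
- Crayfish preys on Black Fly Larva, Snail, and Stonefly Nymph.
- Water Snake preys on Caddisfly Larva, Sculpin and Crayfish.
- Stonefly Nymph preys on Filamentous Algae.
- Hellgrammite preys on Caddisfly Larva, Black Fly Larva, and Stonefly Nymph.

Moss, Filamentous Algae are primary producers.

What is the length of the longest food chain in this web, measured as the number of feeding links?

3 links

One longest chain: Moss → Caddisfly Larva → Hellgrammite → Kingfisher.
It has 4 species and 3 links.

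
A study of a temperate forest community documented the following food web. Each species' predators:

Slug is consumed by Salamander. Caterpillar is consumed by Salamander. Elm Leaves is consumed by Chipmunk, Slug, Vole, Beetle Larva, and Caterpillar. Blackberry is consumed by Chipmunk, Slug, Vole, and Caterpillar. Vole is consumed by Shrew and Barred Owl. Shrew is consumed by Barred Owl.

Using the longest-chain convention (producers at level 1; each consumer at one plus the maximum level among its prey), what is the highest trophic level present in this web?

4

Producers (level 1): Elm Leaves, Blackberry.
Elm Leaves → Vole → Shrew → Barred Owl gives Barred Owl level 4.
No species has a prey at level 4, so no species reaches level 5.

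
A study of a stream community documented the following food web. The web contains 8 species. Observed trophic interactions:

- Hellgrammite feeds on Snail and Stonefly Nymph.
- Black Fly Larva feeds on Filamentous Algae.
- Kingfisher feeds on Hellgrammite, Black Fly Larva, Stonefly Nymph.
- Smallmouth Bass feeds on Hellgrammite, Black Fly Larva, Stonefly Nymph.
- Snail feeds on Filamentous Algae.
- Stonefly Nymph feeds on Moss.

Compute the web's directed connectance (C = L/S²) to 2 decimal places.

The web has S = 8 species and L = 11 feeding links.
C = L / S² = 11 / 64 = 0.1719 ≈ 0.17.

C = 0.17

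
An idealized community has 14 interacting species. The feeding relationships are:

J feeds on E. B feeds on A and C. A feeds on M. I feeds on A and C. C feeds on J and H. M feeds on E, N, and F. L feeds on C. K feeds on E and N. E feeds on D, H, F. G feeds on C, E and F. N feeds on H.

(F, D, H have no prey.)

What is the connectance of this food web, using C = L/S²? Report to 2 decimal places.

C = 0.11

The web has S = 14 species and L = 21 feeding links.
C = L / S² = 21 / 196 = 0.1071 ≈ 0.11.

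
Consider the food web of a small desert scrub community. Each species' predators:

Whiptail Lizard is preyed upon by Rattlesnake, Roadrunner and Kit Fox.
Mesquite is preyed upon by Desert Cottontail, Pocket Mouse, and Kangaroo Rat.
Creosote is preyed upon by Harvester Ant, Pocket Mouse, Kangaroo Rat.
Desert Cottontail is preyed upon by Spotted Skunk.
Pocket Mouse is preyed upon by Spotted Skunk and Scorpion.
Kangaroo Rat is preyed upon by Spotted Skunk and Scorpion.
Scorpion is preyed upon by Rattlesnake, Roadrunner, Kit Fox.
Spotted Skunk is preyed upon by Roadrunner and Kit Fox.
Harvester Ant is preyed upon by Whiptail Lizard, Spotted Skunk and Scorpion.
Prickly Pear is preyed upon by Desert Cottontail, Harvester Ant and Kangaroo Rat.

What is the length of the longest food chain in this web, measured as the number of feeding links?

One longest chain: Creosote → Kangaroo Rat → Spotted Skunk → Kit Fox.
It has 4 species and 3 links.

3 links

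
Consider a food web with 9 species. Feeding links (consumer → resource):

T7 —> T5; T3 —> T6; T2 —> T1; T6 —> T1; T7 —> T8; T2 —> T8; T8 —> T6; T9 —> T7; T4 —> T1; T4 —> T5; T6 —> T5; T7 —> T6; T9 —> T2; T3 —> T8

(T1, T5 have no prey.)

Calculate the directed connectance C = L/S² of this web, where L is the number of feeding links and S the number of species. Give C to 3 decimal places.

The web has S = 9 species and L = 14 feeding links.
C = L / S² = 14 / 81 = 0.1728 ≈ 0.173.

C = 0.173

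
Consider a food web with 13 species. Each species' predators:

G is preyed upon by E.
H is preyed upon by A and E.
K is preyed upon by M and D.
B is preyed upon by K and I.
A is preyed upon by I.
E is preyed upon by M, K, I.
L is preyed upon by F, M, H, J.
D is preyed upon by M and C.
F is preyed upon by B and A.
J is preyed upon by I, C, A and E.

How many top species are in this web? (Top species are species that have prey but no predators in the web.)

3

Top species (has prey, but nothing eats it): I, M, C.
Count: 3.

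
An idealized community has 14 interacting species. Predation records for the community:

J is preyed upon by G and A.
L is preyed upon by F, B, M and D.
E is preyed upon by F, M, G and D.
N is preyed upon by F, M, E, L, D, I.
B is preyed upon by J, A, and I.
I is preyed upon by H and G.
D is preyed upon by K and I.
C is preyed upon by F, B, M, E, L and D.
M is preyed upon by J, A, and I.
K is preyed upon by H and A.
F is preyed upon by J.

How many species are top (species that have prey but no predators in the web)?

Top species (has prey, but nothing eats it): H, A, G.
Count: 3.

3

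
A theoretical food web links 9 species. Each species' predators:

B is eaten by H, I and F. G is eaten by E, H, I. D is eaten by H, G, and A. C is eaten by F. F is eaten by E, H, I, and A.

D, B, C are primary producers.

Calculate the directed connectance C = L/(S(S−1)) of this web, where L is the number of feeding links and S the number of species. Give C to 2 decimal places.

The web has S = 9 species and L = 14 feeding links.
C = L / (S(S−1)) = 14 / 72 = 0.1944 ≈ 0.19.

C = 0.19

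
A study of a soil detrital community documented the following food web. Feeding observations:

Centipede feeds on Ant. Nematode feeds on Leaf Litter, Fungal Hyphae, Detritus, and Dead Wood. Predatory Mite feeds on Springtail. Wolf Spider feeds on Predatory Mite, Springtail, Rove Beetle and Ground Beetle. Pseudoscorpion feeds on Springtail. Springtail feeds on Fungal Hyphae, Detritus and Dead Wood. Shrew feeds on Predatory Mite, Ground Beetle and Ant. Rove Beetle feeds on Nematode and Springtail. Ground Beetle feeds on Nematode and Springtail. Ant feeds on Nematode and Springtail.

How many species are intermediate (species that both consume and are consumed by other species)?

Intermediate species (has both prey and predators): Springtail, Nematode, Ground Beetle, Predatory Mite, Rove Beetle, Ant.
Count: 6.

6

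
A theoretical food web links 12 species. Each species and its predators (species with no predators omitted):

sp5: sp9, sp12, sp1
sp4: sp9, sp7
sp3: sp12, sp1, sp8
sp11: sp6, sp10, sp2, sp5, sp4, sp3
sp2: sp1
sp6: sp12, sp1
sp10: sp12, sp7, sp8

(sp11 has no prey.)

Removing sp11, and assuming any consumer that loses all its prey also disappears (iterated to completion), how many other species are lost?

11

Remove sp11.
Round 1: sp6 (all prey gone), sp10 (all prey gone), sp2 (all prey gone), sp5 (all prey gone), sp4 (all prey gone), sp3 (all prey gone) → extinct.
Round 2: sp9 (all prey gone), sp12 (all prey gone), sp1 (all prey gone), sp7 (all prey gone), sp8 (all prey gone) → extinct.
No further losses. Total secondary extinctions: 11.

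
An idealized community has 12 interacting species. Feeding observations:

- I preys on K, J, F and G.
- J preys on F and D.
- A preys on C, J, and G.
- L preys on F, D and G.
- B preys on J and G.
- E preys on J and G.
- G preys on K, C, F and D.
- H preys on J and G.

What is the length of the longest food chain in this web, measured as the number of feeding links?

2 links

One longest chain: F → J → I.
It has 3 species and 2 links.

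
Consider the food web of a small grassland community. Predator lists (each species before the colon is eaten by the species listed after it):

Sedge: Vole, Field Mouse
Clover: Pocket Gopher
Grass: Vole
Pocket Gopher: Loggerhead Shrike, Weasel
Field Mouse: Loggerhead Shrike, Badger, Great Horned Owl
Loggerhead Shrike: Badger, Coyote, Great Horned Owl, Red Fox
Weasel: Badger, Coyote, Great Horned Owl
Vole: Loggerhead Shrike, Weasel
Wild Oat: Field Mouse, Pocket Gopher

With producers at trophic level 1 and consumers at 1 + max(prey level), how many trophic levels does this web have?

4

Producers (level 1): Sedge, Clover, Wild Oat, Grass.
Sedge → Vole → Weasel → Great Horned Owl gives Great Horned Owl level 4.
No species has a prey at level 4, so no species reaches level 5.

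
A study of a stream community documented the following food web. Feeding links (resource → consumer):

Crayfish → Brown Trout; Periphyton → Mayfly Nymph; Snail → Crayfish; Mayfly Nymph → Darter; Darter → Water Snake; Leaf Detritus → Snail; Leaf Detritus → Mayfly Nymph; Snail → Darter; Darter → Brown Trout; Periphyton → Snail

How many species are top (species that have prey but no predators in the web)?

2

Top species (has prey, but nothing eats it): Brown Trout, Water Snake.
Count: 2.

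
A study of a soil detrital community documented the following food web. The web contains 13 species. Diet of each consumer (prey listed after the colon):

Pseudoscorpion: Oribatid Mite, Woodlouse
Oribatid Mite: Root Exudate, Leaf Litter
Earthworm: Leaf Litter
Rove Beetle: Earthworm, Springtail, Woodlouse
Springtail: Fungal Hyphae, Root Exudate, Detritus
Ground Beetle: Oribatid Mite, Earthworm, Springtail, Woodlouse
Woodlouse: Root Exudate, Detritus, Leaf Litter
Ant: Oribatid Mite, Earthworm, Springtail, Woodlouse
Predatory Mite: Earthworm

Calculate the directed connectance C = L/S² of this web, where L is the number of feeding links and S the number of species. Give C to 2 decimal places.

C = 0.14

The web has S = 13 species and L = 23 feeding links.
C = L / S² = 23 / 169 = 0.1361 ≈ 0.14.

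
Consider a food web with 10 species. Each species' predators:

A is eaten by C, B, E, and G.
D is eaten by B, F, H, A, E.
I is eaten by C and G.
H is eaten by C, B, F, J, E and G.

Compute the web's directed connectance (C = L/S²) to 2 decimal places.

C = 0.17

The web has S = 10 species and L = 17 feeding links.
C = L / S² = 17 / 100 = 0.1700 ≈ 0.17.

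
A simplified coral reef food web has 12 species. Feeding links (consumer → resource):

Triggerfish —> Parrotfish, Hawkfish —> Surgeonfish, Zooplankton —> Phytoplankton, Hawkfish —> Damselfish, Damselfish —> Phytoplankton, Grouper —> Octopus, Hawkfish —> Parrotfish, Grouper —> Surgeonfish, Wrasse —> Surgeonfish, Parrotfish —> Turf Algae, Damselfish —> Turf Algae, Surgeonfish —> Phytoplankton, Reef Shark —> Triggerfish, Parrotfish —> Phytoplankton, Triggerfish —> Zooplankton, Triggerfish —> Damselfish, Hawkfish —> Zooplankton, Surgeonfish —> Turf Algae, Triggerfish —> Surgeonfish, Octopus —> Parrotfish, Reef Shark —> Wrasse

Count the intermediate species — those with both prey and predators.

Intermediate species (has both prey and predators): Zooplankton, Parrotfish, Damselfish, Surgeonfish, Octopus, Triggerfish, Wrasse.
Count: 7.

7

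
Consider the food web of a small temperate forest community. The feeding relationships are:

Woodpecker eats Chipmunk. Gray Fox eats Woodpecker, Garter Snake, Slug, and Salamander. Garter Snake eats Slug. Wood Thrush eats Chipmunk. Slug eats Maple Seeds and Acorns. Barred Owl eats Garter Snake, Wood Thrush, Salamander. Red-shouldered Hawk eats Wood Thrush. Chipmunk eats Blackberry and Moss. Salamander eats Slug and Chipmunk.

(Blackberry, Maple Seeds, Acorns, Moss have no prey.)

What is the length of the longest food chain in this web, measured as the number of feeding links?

One longest chain: Blackberry → Chipmunk → Wood Thrush → Barred Owl.
It has 4 species and 3 links.

3 links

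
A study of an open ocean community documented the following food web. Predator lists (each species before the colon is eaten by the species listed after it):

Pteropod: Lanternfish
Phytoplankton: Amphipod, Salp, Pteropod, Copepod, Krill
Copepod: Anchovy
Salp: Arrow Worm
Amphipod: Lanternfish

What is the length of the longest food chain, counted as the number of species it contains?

One longest chain: Phytoplankton → Copepod → Anchovy.
It has 3 species and 2 links.

3 species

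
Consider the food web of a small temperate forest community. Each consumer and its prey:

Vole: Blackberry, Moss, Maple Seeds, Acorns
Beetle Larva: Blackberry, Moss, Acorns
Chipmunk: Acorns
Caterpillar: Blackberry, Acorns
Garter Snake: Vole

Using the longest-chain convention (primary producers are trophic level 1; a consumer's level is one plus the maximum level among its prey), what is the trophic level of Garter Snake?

Blackberry is a producer → level 1.
Vole eats Blackberry (level 1); other prey at levels: Moss 1, Maple Seeds 1, Acorns 1 → level 2.
Garter Snake eats Vole → level 3.

Trophic level 3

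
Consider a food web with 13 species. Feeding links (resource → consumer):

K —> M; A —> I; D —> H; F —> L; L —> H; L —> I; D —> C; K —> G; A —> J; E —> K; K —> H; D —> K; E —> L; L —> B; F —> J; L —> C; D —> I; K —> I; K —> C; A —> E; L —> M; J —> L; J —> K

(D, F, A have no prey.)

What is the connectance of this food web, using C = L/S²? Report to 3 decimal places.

The web has S = 13 species and L = 23 feeding links.
C = L / S² = 23 / 169 = 0.1361 ≈ 0.136.

C = 0.136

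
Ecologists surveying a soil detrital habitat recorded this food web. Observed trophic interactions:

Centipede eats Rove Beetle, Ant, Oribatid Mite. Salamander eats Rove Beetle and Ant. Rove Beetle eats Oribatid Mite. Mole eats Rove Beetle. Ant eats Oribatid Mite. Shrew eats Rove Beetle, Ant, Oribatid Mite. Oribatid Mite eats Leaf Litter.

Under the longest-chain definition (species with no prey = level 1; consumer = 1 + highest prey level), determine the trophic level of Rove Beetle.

Leaf Litter has no prey (basal) → level 1.
Oribatid Mite eats Leaf Litter → level 2.
Rove Beetle eats Oribatid Mite → level 3.

Trophic level 3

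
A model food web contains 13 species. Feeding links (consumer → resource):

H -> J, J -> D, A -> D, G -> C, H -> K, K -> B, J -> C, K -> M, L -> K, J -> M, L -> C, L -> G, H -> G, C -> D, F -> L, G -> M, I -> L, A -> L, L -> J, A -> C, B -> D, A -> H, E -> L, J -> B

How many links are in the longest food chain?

4 links

One longest chain: D → B → K → L → I.
It has 5 species and 4 links.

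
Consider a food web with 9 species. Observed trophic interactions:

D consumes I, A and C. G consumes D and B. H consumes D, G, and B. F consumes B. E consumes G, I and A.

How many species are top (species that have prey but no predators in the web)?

3

Top species (has prey, but nothing eats it): F, E, H.
Count: 3.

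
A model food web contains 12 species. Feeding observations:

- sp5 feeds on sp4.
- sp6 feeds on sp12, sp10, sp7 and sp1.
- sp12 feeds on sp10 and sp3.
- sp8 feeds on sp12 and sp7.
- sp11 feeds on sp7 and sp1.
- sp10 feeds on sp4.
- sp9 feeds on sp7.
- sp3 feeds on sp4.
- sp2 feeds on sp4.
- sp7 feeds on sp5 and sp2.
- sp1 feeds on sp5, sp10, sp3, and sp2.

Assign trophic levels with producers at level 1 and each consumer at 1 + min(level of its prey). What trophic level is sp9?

sp4 is a producer → level 1.
sp2 eats sp4 → level 2.
sp7 eats sp2 → level 3.
sp9 eats sp7 → level 4.
No prey of sp9 is below level 3, so 4 is the minimum.

Trophic level 4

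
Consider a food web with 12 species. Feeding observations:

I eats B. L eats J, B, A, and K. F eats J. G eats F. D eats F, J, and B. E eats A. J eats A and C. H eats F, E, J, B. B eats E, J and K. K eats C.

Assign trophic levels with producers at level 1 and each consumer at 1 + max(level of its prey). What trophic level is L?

C is a producer → level 1.
K eats C → level 2.
B eats K (level 2); other prey at levels: E 2, J 2 → level 3.
L eats B (level 3); other prey at levels: A 1, K 2, J 2 → level 4.

Trophic level 4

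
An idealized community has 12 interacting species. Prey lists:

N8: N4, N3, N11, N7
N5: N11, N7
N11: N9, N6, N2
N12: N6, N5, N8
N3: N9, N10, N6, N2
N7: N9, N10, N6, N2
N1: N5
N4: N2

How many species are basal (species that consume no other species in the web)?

Basal species (no prey listed): N9, N10, N6, N2.
Count: 4.

4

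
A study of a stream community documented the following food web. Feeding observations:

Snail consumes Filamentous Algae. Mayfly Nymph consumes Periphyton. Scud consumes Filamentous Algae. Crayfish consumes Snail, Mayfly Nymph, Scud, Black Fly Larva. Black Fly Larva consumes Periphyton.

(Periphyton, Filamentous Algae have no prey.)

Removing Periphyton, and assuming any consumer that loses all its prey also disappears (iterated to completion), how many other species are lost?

2

Remove Periphyton.
Round 1: Mayfly Nymph (all prey gone), Black Fly Larva (all prey gone) → extinct.
No further losses. Total secondary extinctions: 2.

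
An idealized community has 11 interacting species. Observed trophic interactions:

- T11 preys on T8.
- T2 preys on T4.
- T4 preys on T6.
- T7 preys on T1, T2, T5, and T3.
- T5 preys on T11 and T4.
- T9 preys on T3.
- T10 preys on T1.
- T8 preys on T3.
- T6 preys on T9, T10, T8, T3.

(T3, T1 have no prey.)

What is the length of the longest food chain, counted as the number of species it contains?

One longest chain: T3 → T9 → T6 → T4 → T2 → T7.
It has 6 species and 5 links.

6 species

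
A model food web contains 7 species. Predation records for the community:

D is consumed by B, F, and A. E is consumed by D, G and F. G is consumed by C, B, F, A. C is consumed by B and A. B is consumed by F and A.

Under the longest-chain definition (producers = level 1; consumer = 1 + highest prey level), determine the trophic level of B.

E is a producer → level 1.
G eats E → level 2.
C eats G → level 3.
B eats C (level 3); other prey at levels: G 2, D 2 → level 4.

Trophic level 4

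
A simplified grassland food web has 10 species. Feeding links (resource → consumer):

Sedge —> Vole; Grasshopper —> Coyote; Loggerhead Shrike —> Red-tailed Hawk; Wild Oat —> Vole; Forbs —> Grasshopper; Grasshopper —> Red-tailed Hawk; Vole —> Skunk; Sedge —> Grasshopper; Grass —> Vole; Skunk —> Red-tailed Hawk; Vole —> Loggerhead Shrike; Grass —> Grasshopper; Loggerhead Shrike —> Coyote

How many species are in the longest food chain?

4 species

One longest chain: Wild Oat → Vole → Loggerhead Shrike → Coyote.
It has 4 species and 3 links.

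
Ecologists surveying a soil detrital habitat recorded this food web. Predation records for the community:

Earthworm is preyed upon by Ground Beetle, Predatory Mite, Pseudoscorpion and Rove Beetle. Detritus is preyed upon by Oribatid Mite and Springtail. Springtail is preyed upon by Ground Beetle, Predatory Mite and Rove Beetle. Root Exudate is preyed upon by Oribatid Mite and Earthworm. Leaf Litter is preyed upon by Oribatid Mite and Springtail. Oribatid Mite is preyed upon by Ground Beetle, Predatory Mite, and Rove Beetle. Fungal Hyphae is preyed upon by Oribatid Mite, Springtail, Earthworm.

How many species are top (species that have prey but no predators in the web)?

4

Top species (has prey, but nothing eats it): Rove Beetle, Ground Beetle, Predatory Mite, Pseudoscorpion.
Count: 4.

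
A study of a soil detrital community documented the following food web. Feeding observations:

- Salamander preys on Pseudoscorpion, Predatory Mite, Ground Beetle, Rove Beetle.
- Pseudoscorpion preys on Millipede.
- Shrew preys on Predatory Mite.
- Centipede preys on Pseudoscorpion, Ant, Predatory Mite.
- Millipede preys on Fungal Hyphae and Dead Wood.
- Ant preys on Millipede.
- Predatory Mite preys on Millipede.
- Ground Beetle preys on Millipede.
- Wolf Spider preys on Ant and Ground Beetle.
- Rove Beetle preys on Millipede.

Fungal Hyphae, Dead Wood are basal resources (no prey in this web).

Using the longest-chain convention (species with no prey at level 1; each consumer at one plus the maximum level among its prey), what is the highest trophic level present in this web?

Basal resources (level 1): Fungal Hyphae, Dead Wood.
Fungal Hyphae → Millipede → Predatory Mite → Shrew gives Shrew level 4.
No species has a prey at level 4, so no species reaches level 5.

4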